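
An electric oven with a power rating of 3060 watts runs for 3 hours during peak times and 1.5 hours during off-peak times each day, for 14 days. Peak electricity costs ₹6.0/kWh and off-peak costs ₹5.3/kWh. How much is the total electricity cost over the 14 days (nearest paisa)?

Peak energy = 3.06 kW × 3 h × 14 = 128.52 kWh
Off-peak energy = 3.06 kW × 1.5 h × 14 = 64.26 kWh
Cost = 128.52 × ₹6.0 + 64.26 × ₹5.3 = ₹771.12 + ₹340.578 = ₹1111.70

₹1111.70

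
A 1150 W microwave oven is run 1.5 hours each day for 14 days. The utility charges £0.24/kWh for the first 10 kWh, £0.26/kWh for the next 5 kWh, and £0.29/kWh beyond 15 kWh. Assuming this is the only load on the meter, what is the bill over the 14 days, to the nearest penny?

£6.35

Runtime = 1.5 h/day × 14 days = 21 h
Energy = 1.15 kW × 21 h = 24.15 kWh
Tier 1 (0–10 kWh): 10 × £0.24 = £2.4
Tier 2 (10–15 kWh): 5 × £0.26 = £1.3
Above 15 kWh: 9.15 × £0.29 = £2.6535
Bill = £6.35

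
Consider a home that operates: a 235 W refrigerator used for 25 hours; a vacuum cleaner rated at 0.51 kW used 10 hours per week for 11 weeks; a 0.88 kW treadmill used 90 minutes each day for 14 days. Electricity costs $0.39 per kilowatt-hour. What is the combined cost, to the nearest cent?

refrigerator: 0.235 kW × 25 h = 5.875 kWh
vacuum cleaner: Runtime = 10 h/week × 11 weeks = 110 h
vacuum cleaner: 0.51 kW × 110 h = 56.1 kWh
treadmill: Runtime = 90 min × 14 = 1260 min = 21 h
treadmill: 0.88 kW × 21 h = 18.48 kWh
Total energy = 80.455 kWh
Cost = 80.455 × $0.39 = $31.38

$31.38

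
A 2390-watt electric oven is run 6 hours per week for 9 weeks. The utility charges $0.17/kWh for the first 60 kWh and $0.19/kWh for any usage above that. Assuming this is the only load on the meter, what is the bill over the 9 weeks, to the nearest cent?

Runtime = 6 h/week × 9 weeks = 54 h
Energy = 2.39 kW × 54 h = 129.06 kWh
Tier 1 (0–60 kWh): 60 × $0.17 = $10.2
Above 60 kWh: 69.06 × $0.19 = $13.1214
Bill = $23.32

$23.32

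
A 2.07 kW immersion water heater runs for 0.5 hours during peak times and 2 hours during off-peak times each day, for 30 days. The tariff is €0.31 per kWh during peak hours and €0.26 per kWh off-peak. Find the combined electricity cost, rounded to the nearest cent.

€41.92

Peak energy = 2.07 kW × 0.5 h × 30 = 31.05 kWh
Off-peak energy = 2.07 kW × 2 h × 30 = 124.2 kWh
Cost = 31.05 × €0.31 + 124.2 × €0.26 = €9.6255 + €32.292 = €41.92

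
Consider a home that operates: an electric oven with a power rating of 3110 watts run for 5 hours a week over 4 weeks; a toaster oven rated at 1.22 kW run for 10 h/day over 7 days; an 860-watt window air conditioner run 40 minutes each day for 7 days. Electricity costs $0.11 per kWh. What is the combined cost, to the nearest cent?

electric oven: Runtime = 5 h/week × 4 weeks = 20 h
electric oven: 3.11 kW × 20 h = 62.2 kWh
toaster oven: Runtime = 10 h/day × 7 days = 70 h
toaster oven: 1.22 kW × 70 h = 85.4 kWh
window air conditioner: Runtime = 40 min × 7 = 280 min = 4.666666… h
window air conditioner: 0.86 kW × 4.666666… h = 4.013333… kWh
Total energy = 151.613333… kWh
Cost = 151.613333… × $0.11 = $16.68

$16.68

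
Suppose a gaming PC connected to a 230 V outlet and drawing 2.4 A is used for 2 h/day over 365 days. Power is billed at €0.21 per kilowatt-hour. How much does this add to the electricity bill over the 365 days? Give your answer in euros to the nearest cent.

Power = 2.4 A × 230 V = 552 W = 0.552 kW
Runtime = 2 h/day × 365 days = 730 h
Energy = 0.552 kW × 730 h = 402.96 kWh
Cost = 402.96 kWh × €0.21/kWh = €84.62

€84.62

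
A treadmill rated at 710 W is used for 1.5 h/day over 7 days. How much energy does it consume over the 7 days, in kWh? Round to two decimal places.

7.46 kWh

Runtime = 1.5 h/day × 7 days = 10.5 h
Energy = 0.71 kW × 10.5 h = 7.455 kWh ≈ 7.46 kWh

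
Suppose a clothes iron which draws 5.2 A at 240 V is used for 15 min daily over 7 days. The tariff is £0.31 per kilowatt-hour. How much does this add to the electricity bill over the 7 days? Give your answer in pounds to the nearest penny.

Power = 5.2 A × 240 V = 1248 W = 1.248 kW
Runtime = 15 min × 7 = 105 min = 1.75 h
Energy = 1.248 kW × 1.75 h = 2.184 kWh
Cost = 2.184 kWh × £0.31/kWh = £0.68

£0.68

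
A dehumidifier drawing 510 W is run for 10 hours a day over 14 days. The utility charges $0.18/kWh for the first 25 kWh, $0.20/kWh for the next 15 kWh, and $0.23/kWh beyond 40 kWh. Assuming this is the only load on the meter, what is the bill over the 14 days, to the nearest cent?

Runtime = 10 h/day × 14 days = 140 h
Energy = 0.51 kW × 140 h = 71.4 kWh
Tier 1 (0–25 kWh): 25 × $0.18 = $4.5
Tier 2 (25–40 kWh): 15 × $0.20 = $3
Above 40 kWh: 31.4 × $0.23 = $7.222
Bill = $14.72

$14.72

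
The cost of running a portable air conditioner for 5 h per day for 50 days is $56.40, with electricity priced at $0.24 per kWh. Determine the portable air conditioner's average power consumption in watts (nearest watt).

Energy = $56.40 ÷ $0.24/kWh = 235 kWh
Runtime = 5 h/day × 50 days = 250 h
Power = 235 kWh ÷ 250 h = 0.94 kW = 940 W

940 W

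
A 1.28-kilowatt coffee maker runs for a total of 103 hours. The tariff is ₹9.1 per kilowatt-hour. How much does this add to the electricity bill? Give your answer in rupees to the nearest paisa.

Energy = 1.28 kW × 103 h = 131.84 kWh
Cost = 131.84 kWh × ₹9.1/kWh = ₹1199.74

₹1199.74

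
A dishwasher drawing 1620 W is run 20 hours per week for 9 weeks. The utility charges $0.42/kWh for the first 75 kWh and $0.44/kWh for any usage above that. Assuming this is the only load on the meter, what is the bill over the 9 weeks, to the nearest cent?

Runtime = 20 h/week × 9 weeks = 180 h
Energy = 1.62 kW × 180 h = 291.6 kWh
Tier 1 (0–75 kWh): 75 × $0.42 = $31.5
Above 75 kWh: 216.6 × $0.44 = $95.304
Bill = $126.80

$126.80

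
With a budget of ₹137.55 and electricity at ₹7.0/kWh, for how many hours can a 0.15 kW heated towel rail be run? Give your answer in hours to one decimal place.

131.0 h

Energy available = ₹137.55 ÷ ₹7.0/kWh = 19.65 kWh
Hours = 19.65 kWh ÷ 0.15 kW = 131.0 h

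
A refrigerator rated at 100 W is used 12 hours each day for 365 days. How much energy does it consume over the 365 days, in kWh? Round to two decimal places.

Runtime = 12 h/day × 365 days = 4380 h
Energy = 0.1 kW × 4380 h = 438 kWh

438.00 kWh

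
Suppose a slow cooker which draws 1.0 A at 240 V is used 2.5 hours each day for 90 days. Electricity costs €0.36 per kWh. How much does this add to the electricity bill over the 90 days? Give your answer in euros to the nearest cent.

€19.44

Power = 1.0 A × 240 V = 240 W = 0.24 kW
Runtime = 2.5 h/day × 90 days = 225 h
Energy = 0.24 kW × 225 h = 54 kWh
Cost = 54 kWh × €0.36/kWh = €19.44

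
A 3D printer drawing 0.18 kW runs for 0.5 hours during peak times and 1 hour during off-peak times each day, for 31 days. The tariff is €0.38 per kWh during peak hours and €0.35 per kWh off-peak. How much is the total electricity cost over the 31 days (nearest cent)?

Peak energy = 0.18 kW × 0.5 h × 31 = 2.79 kWh
Off-peak energy = 0.18 kW × 1 h × 31 = 5.58 kWh
Cost = 2.79 × €0.38 + 5.58 × €0.35 = €1.0602 + €1.953 = €3.01

€3.01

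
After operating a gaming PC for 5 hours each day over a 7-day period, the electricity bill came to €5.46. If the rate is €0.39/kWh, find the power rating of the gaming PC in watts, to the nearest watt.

Energy = €5.46 ÷ €0.39/kWh = 14 kWh
Runtime = 5 h/day × 7 days = 35 h
Power = 14 kWh ÷ 35 h = 0.4 kW = 400 W

400 W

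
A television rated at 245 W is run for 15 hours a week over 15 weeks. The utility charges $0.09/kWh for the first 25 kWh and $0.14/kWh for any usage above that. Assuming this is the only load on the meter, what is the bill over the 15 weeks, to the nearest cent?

Runtime = 15 h/week × 15 weeks = 225 h
Energy = 0.245 kW × 225 h = 55.125 kWh
Tier 1 (0–25 kWh): 25 × $0.09 = $2.25
Above 25 kWh: 30.125 × $0.14 = $4.2175
Bill = $6.47

$6.47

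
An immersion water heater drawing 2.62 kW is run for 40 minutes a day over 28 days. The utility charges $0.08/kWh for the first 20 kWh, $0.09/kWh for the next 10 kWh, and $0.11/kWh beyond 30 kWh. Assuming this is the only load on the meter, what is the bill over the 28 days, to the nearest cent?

$4.58

Runtime = 40 min × 28 = 1120 min = 18.666666… h
Energy = 2.62 kW × 18.666666… h = 48.906666… kWh
Tier 1 (0–20 kWh): 20 × $0.08 = $1.6
Tier 2 (20–30 kWh): 10 × $0.09 = $0.9
Above 30 kWh: 18.906666… × $0.11 = $2.079733…
Bill = $4.58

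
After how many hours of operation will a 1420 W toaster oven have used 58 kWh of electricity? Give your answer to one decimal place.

40.8 h

Hours = 58 kWh ÷ 1.42 kW = 40.8 h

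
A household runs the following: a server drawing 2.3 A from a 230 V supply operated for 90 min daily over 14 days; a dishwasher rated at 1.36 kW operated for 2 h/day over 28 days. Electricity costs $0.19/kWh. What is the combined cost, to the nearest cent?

server: Power = 2.3 A × 230 V = 529 W = 0.529 kW
server: Runtime = 90 min × 14 = 1260 min = 21 h
server: 0.529 kW × 21 h = 11.109 kWh
dishwasher: Runtime = 2 h/day × 28 days = 56 h
dishwasher: 1.36 kW × 56 h = 76.16 kWh
Total energy = 87.269 kWh
Cost = 87.269 × $0.19 = $16.58

$16.58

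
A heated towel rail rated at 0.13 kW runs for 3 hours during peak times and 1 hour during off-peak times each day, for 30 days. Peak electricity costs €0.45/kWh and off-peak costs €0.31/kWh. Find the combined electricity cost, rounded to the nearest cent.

€6.47

Peak energy = 0.13 kW × 3 h × 30 = 11.7 kWh
Off-peak energy = 0.13 kW × 1 h × 30 = 3.9 kWh
Cost = 11.7 × €0.45 + 3.9 × €0.31 = €5.265 + €1.209 = €6.47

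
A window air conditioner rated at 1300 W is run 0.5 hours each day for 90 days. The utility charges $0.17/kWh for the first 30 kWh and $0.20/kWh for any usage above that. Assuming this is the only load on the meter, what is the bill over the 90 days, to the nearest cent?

$10.80

Runtime = 0.5 h/day × 90 days = 45 h
Energy = 1.3 kW × 45 h = 58.5 kWh
Tier 1 (0–30 kWh): 30 × $0.17 = $5.1
Above 30 kWh: 28.5 × $0.20 = $5.7
Bill = $10.80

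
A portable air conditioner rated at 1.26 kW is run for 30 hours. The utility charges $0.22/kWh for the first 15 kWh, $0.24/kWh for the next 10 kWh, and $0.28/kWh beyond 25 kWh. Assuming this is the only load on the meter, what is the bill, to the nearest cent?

$9.28

Energy = 1.26 kW × 30 h = 37.8 kWh
Tier 1 (0–15 kWh): 15 × $0.22 = $3.3
Tier 2 (15–25 kWh): 10 × $0.24 = $2.4
Above 25 kWh: 12.8 × $0.28 = $3.584
Bill = $9.28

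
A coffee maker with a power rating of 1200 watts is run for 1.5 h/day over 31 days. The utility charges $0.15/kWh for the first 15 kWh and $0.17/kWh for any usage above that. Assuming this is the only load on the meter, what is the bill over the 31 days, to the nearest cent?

Runtime = 1.5 h/day × 31 days = 46.5 h
Energy = 1.2 kW × 46.5 h = 55.8 kWh
Tier 1 (0–15 kWh): 15 × $0.15 = $2.25
Above 15 kWh: 40.8 × $0.17 = $6.936
Bill = $9.19

$9.19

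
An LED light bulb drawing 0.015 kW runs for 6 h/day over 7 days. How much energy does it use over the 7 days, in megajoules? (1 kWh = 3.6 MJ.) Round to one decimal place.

2.3 MJ

Runtime = 6 h/day × 7 days = 42 h
Energy = 0.015 kW × 42 h = 0.63 kWh
= 0.63 × 3.6 MJ = 2.3 MJ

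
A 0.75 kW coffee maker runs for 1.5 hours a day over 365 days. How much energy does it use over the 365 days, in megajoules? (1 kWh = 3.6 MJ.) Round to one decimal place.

Runtime = 1.5 h/day × 365 days = 547.5 h
Energy = 0.75 kW × 547.5 h = 410.625 kWh
= 410.625 × 3.6 MJ = 1478.3 MJ

1478.3 MJ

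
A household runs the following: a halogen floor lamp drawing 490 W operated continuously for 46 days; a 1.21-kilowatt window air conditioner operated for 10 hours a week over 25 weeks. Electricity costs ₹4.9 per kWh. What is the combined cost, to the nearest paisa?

halogen floor lamp: Runtime = 24 h × 46 = 1104 h
halogen floor lamp: 0.49 kW × 1104 h = 540.96 kWh
window air conditioner: Runtime = 10 h/week × 25 weeks = 250 h
window air conditioner: 1.21 kW × 250 h = 302.5 kWh
Total energy = 843.46 kWh
Cost = 843.46 × ₹4.9 = ₹4132.95

₹4132.95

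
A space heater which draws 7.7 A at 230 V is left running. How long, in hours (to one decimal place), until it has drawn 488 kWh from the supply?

Power = 7.7 A × 230 V = 1771 W = 1.771 kW
Hours = 488 kWh ÷ 1.771 kW = 275.6 h

275.6 h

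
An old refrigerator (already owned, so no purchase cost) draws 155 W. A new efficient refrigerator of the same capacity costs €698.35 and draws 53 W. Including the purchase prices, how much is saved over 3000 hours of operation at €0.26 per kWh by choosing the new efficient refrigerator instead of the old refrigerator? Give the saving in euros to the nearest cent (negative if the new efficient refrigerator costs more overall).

old refrigerator: €0.00 + (155/1000) kW × 3000 h × €0.26 = €0.00 + €120.9 = €120.9
new efficient refrigerator: €698.35 + (53/1000) kW × 3000 h × €0.26 = €698.35 + €41.34 = €739.69
Saving = €120.9 − €739.69 = −€618.79

-€618.79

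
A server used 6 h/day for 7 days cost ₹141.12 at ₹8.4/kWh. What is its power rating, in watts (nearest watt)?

Energy = ₹141.12 ÷ ₹8.4/kWh = 16.8 kWh
Runtime = 6 h/day × 7 days = 42 h
Power = 16.8 kWh ÷ 42 h = 0.4 kW = 400 W

400 W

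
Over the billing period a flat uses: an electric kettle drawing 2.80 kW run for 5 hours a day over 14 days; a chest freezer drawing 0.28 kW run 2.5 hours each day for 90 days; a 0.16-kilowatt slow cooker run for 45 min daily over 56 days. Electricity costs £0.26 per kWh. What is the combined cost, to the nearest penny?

electric kettle: Runtime = 5 h/day × 14 days = 70 h
electric kettle: 2.8 kW × 70 h = 196 kWh
chest freezer: Runtime = 2.5 h/day × 90 days = 225 h
chest freezer: 0.28 kW × 225 h = 63 kWh
slow cooker: Runtime = 45 min × 56 = 2520 min = 42 h
slow cooker: 0.16 kW × 42 h = 6.72 kWh
Total energy = 265.72 kWh
Cost = 265.72 × £0.26 = £69.09

£69.09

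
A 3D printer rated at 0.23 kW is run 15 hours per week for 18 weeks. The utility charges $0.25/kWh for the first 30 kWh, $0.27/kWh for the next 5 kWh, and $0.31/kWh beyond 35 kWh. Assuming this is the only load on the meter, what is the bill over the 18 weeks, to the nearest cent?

$17.25

Runtime = 15 h/week × 18 weeks = 270 h
Energy = 0.23 kW × 270 h = 62.1 kWh
Tier 1 (0–30 kWh): 30 × $0.25 = $7.5
Tier 2 (30–35 kWh): 5 × $0.27 = $1.35
Above 35 kWh: 27.1 × $0.31 = $8.401
Bill = $17.25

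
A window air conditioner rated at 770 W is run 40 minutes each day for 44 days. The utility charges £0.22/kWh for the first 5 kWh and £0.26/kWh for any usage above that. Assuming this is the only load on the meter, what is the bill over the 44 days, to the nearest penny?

Runtime = 40 min × 44 = 1760 min = 29.333333… h
Energy = 0.77 kW × 29.333333… h = 22.586666… kWh
Tier 1 (0–5 kWh): 5 × £0.22 = £1.1
Above 5 kWh: 17.586666… × £0.26 = £4.572533…
Bill = £5.67

£5.67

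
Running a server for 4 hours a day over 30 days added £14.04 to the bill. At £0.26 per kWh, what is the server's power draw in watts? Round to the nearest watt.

Energy = £14.04 ÷ £0.26/kWh = 54 kWh
Runtime = 4 h/day × 30 days = 120 h
Power = 54 kWh ÷ 120 h = 0.45 kW = 450 W

450 W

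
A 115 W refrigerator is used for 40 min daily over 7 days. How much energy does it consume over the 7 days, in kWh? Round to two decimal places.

0.54 kWh

Runtime = 40 min × 7 = 280 min = 4.666666… h
Energy = 0.115 kW × 4.666666… h = 0.536666… kWh ≈ 0.54 kWh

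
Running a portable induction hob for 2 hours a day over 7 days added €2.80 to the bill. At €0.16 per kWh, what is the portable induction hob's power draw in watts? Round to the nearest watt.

1250 W

Energy = €2.80 ÷ €0.16/kWh = 17.5 kWh
Runtime = 2 h/day × 7 days = 14 h
Power = 17.5 kWh ÷ 14 h = 1.25 kW = 1250 W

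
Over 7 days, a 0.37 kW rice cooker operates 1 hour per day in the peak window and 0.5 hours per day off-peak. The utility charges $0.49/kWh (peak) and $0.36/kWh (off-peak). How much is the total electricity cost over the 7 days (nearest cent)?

$1.74

Peak energy = 0.37 kW × 1 h × 7 = 2.59 kWh
Off-peak energy = 0.37 kW × 0.5 h × 7 = 1.295 kWh
Cost = 2.59 × $0.49 + 1.295 × $0.36 = $1.2691 + $0.4662 = $1.74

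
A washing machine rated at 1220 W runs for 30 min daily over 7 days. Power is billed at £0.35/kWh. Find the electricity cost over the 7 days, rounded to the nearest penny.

Runtime = 30 min × 7 = 210 min = 3.5 h
Energy = 1.22 kW × 3.5 h = 4.27 kWh
Cost = 4.27 kWh × £0.35/kWh = £1.49

£1.49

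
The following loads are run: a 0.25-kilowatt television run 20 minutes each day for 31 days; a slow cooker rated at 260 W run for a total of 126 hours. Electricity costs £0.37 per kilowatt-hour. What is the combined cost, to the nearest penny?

television: Runtime = 20 min × 31 = 620 min = 10.333333… h
television: 0.25 kW × 10.333333… h = 2.583333… kWh
slow cooker: 0.26 kW × 126 h = 32.76 kWh
Total energy = 35.343333… kWh
Cost = 35.343333… × £0.37 = £13.08

£13.08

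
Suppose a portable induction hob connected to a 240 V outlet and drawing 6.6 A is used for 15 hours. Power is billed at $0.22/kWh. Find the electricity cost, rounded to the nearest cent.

Power = 6.6 A × 240 V = 1584 W = 1.584 kW
Energy = 1.584 kW × 15 h = 23.76 kWh
Cost = 23.76 kWh × $0.22/kWh = $5.23

$5.23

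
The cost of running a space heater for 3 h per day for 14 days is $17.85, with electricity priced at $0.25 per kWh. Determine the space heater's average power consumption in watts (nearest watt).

Energy = $17.85 ÷ $0.25/kWh = 71.4 kWh
Runtime = 3 h/day × 14 days = 42 h
Power = 71.4 kWh ÷ 42 h = 1.7 kW = 1700 W

1700 W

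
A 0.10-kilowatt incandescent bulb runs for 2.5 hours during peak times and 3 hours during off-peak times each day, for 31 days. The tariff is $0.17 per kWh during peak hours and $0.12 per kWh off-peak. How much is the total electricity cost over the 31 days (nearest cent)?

Peak energy = 0.1 kW × 2.5 h × 31 = 7.75 kWh
Off-peak energy = 0.1 kW × 3 h × 31 = 9.3 kWh
Cost = 7.75 × $0.17 + 9.3 × $0.12 = $1.3175 + $1.116 = $2.43

$2.43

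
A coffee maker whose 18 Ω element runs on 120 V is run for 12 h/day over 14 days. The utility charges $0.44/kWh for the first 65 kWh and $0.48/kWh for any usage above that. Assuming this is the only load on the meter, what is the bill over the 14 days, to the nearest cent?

Power = V²/R = 120²/18 = 800 W = 0.8 kW
Runtime = 12 h/day × 14 days = 168 h
Energy = 0.8 kW × 168 h = 134.4 kWh
Tier 1 (0–65 kWh): 65 × $0.44 = $28.6
Above 65 kWh: 69.4 × $0.48 = $33.312
Bill = $61.91

$61.91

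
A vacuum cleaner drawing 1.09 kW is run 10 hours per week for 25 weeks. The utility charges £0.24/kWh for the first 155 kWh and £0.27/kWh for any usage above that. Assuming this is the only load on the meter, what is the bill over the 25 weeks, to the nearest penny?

Runtime = 10 h/week × 25 weeks = 250 h
Energy = 1.09 kW × 250 h = 272.5 kWh
Tier 1 (0–155 kWh): 155 × £0.24 = £37.2
Above 155 kWh: 117.5 × £0.27 = £31.725
Bill = £68.93

£68.93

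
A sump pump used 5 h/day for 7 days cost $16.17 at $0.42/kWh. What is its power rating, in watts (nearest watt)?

Energy = $16.17 ÷ $0.42/kWh = 38.5 kWh
Runtime = 5 h/day × 7 days = 35 h
Power = 38.5 kWh ÷ 35 h = 1.1 kW = 1100 W

1100 W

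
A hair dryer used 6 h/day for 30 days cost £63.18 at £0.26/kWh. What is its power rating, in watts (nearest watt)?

Energy = £63.18 ÷ £0.26/kWh = 243 kWh
Runtime = 6 h/day × 30 days = 180 h
Power = 243 kWh ÷ 180 h = 1.35 kW = 1350 W

1350 W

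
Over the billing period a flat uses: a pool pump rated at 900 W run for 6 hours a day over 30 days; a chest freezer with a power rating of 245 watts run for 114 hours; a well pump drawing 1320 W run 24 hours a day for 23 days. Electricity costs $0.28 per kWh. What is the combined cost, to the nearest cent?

pool pump: Runtime = 6 h/day × 30 days = 180 h
pool pump: 0.9 kW × 180 h = 162 kWh
chest freezer: 0.245 kW × 114 h = 27.93 kWh
well pump: Runtime = 24 h × 23 = 552 h
well pump: 1.32 kW × 552 h = 728.64 kWh
Total energy = 918.57 kWh
Cost = 918.57 × $0.28 = $257.20

$257.20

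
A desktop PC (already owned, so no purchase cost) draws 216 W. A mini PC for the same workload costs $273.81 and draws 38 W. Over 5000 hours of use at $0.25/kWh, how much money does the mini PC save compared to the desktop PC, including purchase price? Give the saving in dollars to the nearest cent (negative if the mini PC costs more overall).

desktop PC: $0.00 + (216/1000) kW × 5000 h × $0.25 = $0.00 + $270 = $270
mini PC: $273.81 + (38/1000) kW × 5000 h × $0.25 = $273.81 + $47.5 = $321.31
Saving = $270 − $321.31 = −$51.31

-$51.31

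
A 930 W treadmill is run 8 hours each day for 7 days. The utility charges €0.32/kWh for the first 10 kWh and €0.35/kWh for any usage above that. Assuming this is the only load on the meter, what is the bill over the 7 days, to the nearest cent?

€17.93

Runtime = 8 h/day × 7 days = 56 h
Energy = 0.93 kW × 56 h = 52.08 kWh
Tier 1 (0–10 kWh): 10 × €0.32 = €3.2
Above 10 kWh: 42.08 × €0.35 = €14.728
Bill = €17.93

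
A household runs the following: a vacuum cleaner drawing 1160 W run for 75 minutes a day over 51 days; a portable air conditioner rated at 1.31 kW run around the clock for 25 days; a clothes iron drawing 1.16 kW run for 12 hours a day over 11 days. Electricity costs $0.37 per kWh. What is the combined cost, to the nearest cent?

$374.84

vacuum cleaner: Runtime = 75 min × 51 = 3825 min = 63.75 h
vacuum cleaner: 1.16 kW × 63.75 h = 73.95 kWh
portable air conditioner: Runtime = 24 h × 25 = 600 h
portable air conditioner: 1.31 kW × 600 h = 786 kWh
clothes iron: Runtime = 12 h/day × 11 days = 132 h
clothes iron: 1.16 kW × 132 h = 153.12 kWh
Total energy = 1013.07 kWh
Cost = 1013.07 × $0.37 = $374.84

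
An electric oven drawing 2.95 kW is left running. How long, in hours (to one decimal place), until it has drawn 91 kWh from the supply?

30.8 h

Hours = 91 kWh ÷ 2.95 kW = 30.8 h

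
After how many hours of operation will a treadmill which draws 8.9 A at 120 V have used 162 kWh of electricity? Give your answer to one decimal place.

151.7 h

Power = 8.9 A × 120 V = 1068 W = 1.068 kW
Hours = 162 kWh ÷ 1.068 kW = 151.7 h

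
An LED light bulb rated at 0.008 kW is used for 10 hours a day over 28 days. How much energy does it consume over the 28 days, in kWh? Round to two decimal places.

Runtime = 10 h/day × 28 days = 280 h
Energy = 0.008 kW × 280 h = 2.24 kWh

2.24 kWh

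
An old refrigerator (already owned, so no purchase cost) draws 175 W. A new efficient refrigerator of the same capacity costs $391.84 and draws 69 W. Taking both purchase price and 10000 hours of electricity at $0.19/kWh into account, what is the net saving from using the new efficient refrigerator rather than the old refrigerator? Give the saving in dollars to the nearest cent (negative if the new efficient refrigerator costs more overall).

-$190.44

old refrigerator: $0.00 + (175/1000) kW × 10000 h × $0.19 = $0.00 + $332.5 = $332.5
new efficient refrigerator: $391.84 + (69/1000) kW × 10000 h × $0.19 = $391.84 + $131.1 = $522.94
Saving = $332.5 − $522.94 = −$190.44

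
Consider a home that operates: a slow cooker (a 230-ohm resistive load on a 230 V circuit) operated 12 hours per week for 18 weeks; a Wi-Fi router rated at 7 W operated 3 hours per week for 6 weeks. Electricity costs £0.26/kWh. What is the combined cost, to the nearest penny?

slow cooker: Power = V²/R = 230²/230 = 230 W = 0.23 kW
slow cooker: Runtime = 12 h/week × 18 weeks = 216 h
slow cooker: 0.23 kW × 216 h = 49.68 kWh
Wi-Fi router: Runtime = 3 h/week × 6 weeks = 18 h
Wi-Fi router: 0.007 kW × 18 h = 0.126 kWh
Total energy = 49.806 kWh
Cost = 49.806 × £0.26 = £12.95

£12.95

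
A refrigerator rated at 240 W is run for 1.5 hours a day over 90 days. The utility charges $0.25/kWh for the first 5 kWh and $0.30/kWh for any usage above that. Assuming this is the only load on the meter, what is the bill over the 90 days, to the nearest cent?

$9.47

Runtime = 1.5 h/day × 90 days = 135 h
Energy = 0.24 kW × 135 h = 32.4 kWh
Tier 1 (0–5 kWh): 5 × $0.25 = $1.25
Above 5 kWh: 27.4 × $0.30 = $8.22
Bill = $9.47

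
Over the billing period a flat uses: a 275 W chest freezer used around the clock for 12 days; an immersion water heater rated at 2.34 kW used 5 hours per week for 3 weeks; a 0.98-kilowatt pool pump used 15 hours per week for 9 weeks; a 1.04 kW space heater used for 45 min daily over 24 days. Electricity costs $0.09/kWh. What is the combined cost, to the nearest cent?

chest freezer: Runtime = 24 h × 12 = 288 h
chest freezer: 0.275 kW × 288 h = 79.2 kWh
immersion water heater: Runtime = 5 h/week × 3 weeks = 15 h
immersion water heater: 2.34 kW × 15 h = 35.1 kWh
pool pump: Runtime = 15 h/week × 9 weeks = 135 h
pool pump: 0.98 kW × 135 h = 132.3 kWh
space heater: Runtime = 45 min × 24 = 1080 min = 18 h
space heater: 1.04 kW × 18 h = 18.72 kWh
Total energy = 265.32 kWh
Cost = 265.32 × $0.09 = $23.88

$23.88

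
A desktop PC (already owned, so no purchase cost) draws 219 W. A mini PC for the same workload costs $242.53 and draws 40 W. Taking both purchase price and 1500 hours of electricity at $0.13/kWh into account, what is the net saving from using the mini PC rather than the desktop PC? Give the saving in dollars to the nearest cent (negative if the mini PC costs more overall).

desktop PC: $0.00 + (219/1000) kW × 1500 h × $0.13 = $0.00 + $42.705 = $42.705
mini PC: $242.53 + (40/1000) kW × 1500 h × $0.13 = $242.53 + $7.8 = $250.33
Saving = $42.705 − $250.33 = −$207.625 → -$207.63

-$207.63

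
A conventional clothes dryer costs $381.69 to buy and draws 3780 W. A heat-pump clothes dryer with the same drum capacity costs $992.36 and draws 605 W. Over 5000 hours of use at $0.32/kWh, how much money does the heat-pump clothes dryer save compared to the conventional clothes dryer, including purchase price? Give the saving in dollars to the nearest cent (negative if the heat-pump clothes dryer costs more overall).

$4469.33

conventional clothes dryer: $381.69 + (3780/1000) kW × 5000 h × $0.32 = $381.69 + $6048 = $6429.69
heat-pump clothes dryer: $992.36 + (605/1000) kW × 5000 h × $0.32 = $992.36 + $968 = $1960.36
Saving = $6429.69 − $1960.36 = $4469.33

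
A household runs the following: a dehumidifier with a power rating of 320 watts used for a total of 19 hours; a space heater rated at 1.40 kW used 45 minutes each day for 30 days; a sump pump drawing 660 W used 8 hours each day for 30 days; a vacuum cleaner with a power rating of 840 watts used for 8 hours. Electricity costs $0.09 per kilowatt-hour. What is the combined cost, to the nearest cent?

dehumidifier: 0.32 kW × 19 h = 6.08 kWh
space heater: Runtime = 45 min × 30 = 1350 min = 22.5 h
space heater: 1.4 kW × 22.5 h = 31.5 kWh
sump pump: Runtime = 8 h/day × 30 days = 240 h
sump pump: 0.66 kW × 240 h = 158.4 kWh
vacuum cleaner: 0.84 kW × 8 h = 6.72 kWh
Total energy = 202.7 kWh
Cost = 202.7 × $0.09 = $18.24

$18.24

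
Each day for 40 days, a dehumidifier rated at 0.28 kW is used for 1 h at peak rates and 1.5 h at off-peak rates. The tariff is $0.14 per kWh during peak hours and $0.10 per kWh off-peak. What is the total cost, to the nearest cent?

Peak energy = 0.28 kW × 1 h × 40 = 11.2 kWh
Off-peak energy = 0.28 kW × 1.5 h × 40 = 16.8 kWh
Cost = 11.2 × $0.14 + 16.8 × $0.10 = $1.568 + $1.68 = $3.25

$3.25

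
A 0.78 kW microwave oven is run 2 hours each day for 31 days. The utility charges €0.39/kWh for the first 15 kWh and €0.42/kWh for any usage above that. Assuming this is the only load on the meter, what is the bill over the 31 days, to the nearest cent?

Runtime = 2 h/day × 31 days = 62 h
Energy = 0.78 kW × 62 h = 48.36 kWh
Tier 1 (0–15 kWh): 15 × €0.39 = €5.85
Above 15 kWh: 33.36 × €0.42 = €14.0112
Bill = €19.86

€19.86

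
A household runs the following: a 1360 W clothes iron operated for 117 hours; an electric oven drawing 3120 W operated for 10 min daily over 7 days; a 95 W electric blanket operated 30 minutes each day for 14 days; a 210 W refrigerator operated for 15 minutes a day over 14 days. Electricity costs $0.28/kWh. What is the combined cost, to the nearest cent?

clothes iron: 1.36 kW × 117 h = 159.12 kWh
electric oven: Runtime = 10 min × 7 = 70 min = 1.166666… h
electric oven: 3.12 kW × 1.166666… h = 3.64 kWh
electric blanket: Runtime = 30 min × 14 = 420 min = 7 h
electric blanket: 0.095 kW × 7 h = 0.665 kWh
refrigerator: Runtime = 15 min × 14 = 210 min = 3.5 h
refrigerator: 0.21 kW × 3.5 h = 0.735 kWh
Total energy = 164.16 kWh
Cost = 164.16 × $0.28 = $45.96

$45.96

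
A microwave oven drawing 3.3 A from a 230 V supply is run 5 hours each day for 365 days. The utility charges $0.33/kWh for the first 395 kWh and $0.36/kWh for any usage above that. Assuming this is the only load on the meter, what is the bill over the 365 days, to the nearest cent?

Power = 3.3 A × 230 V = 759 W = 0.759 kW
Runtime = 5 h/day × 365 days = 1825 h
Energy = 0.759 kW × 1825 h = 1385.175 kWh
Tier 1 (0–395 kWh): 395 × $0.33 = $130.35
Above 395 kWh: 990.175 × $0.36 = $356.463
Bill = $486.81

$486.81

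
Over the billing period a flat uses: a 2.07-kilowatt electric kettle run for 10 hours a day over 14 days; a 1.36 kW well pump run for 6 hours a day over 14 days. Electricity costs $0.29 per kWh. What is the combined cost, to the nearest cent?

$117.17

electric kettle: Runtime = 10 h/day × 14 days = 140 h
electric kettle: 2.07 kW × 140 h = 289.8 kWh
well pump: Runtime = 6 h/day × 14 days = 84 h
well pump: 1.36 kW × 84 h = 114.24 kWh
Total energy = 404.04 kWh
Cost = 404.04 × $0.29 = $117.17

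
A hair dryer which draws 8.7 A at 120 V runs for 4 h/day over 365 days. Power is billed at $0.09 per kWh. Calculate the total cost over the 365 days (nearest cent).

$137.18

Power = 8.7 A × 120 V = 1044 W = 1.044 kW
Runtime = 4 h/day × 365 days = 1460 h
Energy = 1.044 kW × 1460 h = 1524.24 kWh
Cost = 1524.24 kWh × $0.09/kWh = $137.18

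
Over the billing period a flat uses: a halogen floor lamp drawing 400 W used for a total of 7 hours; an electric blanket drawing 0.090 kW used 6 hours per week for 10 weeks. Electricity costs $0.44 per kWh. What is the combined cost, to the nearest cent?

halogen floor lamp: 0.4 kW × 7 h = 2.8 kWh
electric blanket: Runtime = 6 h/week × 10 weeks = 60 h
electric blanket: 0.09 kW × 60 h = 5.4 kWh
Total energy = 8.2 kWh
Cost = 8.2 × $0.44 = $3.61

$3.61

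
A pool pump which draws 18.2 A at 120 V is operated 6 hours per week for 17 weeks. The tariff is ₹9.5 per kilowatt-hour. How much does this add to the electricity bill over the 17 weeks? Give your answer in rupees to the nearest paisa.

Power = 18.2 A × 120 V = 2184 W = 2.184 kW
Runtime = 6 h/week × 17 weeks = 102 h
Energy = 2.184 kW × 102 h = 222.768 kWh
Cost = 222.768 kWh × ₹9.5/kWh = ₹2116.30

₹2116.30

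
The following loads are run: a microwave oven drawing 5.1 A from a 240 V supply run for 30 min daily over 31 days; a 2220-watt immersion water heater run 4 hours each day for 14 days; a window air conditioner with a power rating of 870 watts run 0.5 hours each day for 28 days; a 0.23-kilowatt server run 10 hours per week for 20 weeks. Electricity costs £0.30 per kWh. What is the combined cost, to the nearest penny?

£60.44

microwave oven: Power = 5.1 A × 240 V = 1224 W = 1.224 kW
microwave oven: Runtime = 30 min × 31 = 930 min = 15.5 h
microwave oven: 1.224 kW × 15.5 h = 18.972 kWh
immersion water heater: Runtime = 4 h/day × 14 days = 56 h
immersion water heater: 2.22 kW × 56 h = 124.32 kWh
window air conditioner: Runtime = 0.5 h/day × 28 days = 14 h
window air conditioner: 0.87 kW × 14 h = 12.18 kWh
server: Runtime = 10 h/week × 20 weeks = 200 h
server: 0.23 kW × 200 h = 46 kWh
Total energy = 201.472 kWh
Cost = 201.472 × £0.30 = £60.44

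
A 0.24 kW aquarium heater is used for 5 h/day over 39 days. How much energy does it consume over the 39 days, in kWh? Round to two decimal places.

Runtime = 5 h/day × 39 days = 195 h
Energy = 0.24 kW × 195 h = 46.8 kWh

46.80 kWh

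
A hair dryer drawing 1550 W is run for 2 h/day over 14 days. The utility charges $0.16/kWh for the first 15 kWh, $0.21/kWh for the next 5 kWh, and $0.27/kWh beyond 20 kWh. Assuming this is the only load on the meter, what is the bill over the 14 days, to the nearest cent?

$9.77

Runtime = 2 h/day × 14 days = 28 h
Energy = 1.55 kW × 28 h = 43.4 kWh
Tier 1 (0–15 kWh): 15 × $0.16 = $2.4
Tier 2 (15–20 kWh): 5 × $0.21 = $1.05
Above 20 kWh: 23.4 × $0.27 = $6.318
Bill = $9.77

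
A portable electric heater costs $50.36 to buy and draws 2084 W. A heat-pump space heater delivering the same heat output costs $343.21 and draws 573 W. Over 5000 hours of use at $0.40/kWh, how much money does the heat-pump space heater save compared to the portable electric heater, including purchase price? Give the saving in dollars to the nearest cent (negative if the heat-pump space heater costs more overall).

portable electric heater: $50.36 + (2084/1000) kW × 5000 h × $0.40 = $50.36 + $4168 = $4218.36
heat-pump space heater: $343.21 + (573/1000) kW × 5000 h × $0.40 = $343.21 + $1146 = $1489.21
Saving = $4218.36 − $1489.21 = $2729.15

$2729.15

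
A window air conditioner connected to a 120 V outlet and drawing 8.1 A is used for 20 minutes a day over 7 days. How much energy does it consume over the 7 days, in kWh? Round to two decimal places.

Power = 8.1 A × 120 V = 972 W = 0.972 kW
Runtime = 20 min × 7 = 140 min = 2.333333… h
Energy = 0.972 kW × 2.333333… h = 2.268 kWh ≈ 2.27 kWh

2.27 kWh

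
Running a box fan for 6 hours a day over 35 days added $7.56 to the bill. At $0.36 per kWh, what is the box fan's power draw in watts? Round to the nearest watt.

100 W

Energy = $7.56 ÷ $0.36/kWh = 21 kWh
Runtime = 6 h/day × 35 days = 210 h
Power = 21 kWh ÷ 210 h = 0.1 kW = 100 W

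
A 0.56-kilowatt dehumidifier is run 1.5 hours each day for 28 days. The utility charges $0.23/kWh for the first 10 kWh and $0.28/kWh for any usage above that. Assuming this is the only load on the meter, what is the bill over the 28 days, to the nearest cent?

Runtime = 1.5 h/day × 28 days = 42 h
Energy = 0.56 kW × 42 h = 23.52 kWh
Tier 1 (0–10 kWh): 10 × $0.23 = $2.3
Above 10 kWh: 13.52 × $0.28 = $3.7856
Bill = $6.09

$6.09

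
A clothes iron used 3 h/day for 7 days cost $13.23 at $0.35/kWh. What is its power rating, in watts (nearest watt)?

1800 W

Energy = $13.23 ÷ $0.35/kWh = 37.8 kWh
Runtime = 3 h/day × 7 days = 21 h
Power = 37.8 kWh ÷ 21 h = 1.8 kW = 1800 W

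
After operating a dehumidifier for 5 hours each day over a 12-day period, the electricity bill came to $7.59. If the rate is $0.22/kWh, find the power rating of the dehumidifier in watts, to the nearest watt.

575 W

Energy = $7.59 ÷ $0.22/kWh = 34.5 kWh
Runtime = 5 h/day × 12 days = 60 h
Power = 34.5 kWh ÷ 60 h = 0.575 kW = 575 W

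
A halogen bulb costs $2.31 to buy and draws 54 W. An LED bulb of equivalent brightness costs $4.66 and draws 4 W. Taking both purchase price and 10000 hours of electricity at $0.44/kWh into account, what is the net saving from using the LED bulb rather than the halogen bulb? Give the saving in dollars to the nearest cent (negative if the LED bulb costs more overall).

$217.65

halogen bulb: $2.31 + (54/1000) kW × 10000 h × $0.44 = $2.31 + $237.6 = $239.91
LED bulb: $4.66 + (4/1000) kW × 10000 h × $0.44 = $4.66 + $17.6 = $22.26
Saving = $239.91 − $22.26 = $217.65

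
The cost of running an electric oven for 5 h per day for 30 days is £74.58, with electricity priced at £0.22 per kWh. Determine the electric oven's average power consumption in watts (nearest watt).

Energy = £74.58 ÷ £0.22/kWh = 339 kWh
Runtime = 5 h/day × 30 days = 150 h
Power = 339 kWh ÷ 150 h = 2.26 kW = 2260 W

2260 W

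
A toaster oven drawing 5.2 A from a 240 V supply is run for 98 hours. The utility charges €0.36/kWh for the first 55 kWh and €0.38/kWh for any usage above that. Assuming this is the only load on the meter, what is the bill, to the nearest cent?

€45.38

Power = 5.2 A × 240 V = 1248 W = 1.248 kW
Energy = 1.248 kW × 98 h = 122.304 kWh
Tier 1 (0–55 kWh): 55 × €0.36 = €19.8
Above 55 kWh: 67.304 × €0.38 = €25.57552
Bill = €45.38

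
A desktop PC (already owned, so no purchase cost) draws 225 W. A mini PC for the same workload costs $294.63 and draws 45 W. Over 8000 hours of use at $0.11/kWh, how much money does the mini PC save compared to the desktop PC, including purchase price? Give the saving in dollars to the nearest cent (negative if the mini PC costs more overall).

desktop PC: $0.00 + (225/1000) kW × 8000 h × $0.11 = $0.00 + $198 = $198
mini PC: $294.63 + (45/1000) kW × 8000 h × $0.11 = $294.63 + $39.6 = $334.23
Saving = $198 − $334.23 = −$136.23

-$136.23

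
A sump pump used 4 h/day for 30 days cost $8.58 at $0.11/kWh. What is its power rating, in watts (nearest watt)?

650 W

Energy = $8.58 ÷ $0.11/kWh = 78 kWh
Runtime = 4 h/day × 30 days = 120 h
Power = 78 kWh ÷ 120 h = 0.65 kW = 650 W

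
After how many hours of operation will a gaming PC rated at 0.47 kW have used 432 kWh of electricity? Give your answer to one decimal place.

Hours = 432 kWh ÷ 0.47 kW = 919.1 h

919.1 h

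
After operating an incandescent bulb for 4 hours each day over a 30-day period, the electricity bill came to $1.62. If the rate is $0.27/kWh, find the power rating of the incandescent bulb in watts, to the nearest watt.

50 W

Energy = $1.62 ÷ $0.27/kWh = 6 kWh
Runtime = 4 h/day × 30 days = 120 h
Power = 6 kWh ÷ 120 h = 0.05 kW = 50 W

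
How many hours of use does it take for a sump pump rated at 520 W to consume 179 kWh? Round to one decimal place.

344.2 h

Hours = 179 kWh ÷ 0.52 kW = 344.2 h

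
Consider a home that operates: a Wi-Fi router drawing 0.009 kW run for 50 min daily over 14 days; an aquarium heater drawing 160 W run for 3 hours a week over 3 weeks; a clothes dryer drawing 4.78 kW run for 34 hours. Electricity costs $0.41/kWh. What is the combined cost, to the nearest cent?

$67.27

Wi-Fi router: Runtime = 50 min × 14 = 700 min = 11.666666… h
Wi-Fi router: 0.009 kW × 11.666666… h = 0.105 kWh
aquarium heater: Runtime = 3 h/week × 3 weeks = 9 h
aquarium heater: 0.16 kW × 9 h = 1.44 kWh
clothes dryer: 4.78 kW × 34 h = 162.52 kWh
Total energy = 164.065 kWh
Cost = 164.065 × $0.41 = $67.27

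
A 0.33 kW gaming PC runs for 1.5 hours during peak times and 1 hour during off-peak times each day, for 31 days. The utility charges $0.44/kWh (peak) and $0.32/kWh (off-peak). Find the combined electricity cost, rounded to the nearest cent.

$10.03

Peak energy = 0.33 kW × 1.5 h × 31 = 15.345 kWh
Off-peak energy = 0.33 kW × 1 h × 31 = 10.23 kWh
Cost = 15.345 × $0.44 + 10.23 × $0.32 = $6.7518 + $3.2736 = $10.03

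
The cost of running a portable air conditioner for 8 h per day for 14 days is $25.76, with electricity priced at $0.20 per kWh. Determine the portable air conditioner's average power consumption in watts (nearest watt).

1150 W

Energy = $25.76 ÷ $0.20/kWh = 128.8 kWh
Runtime = 8 h/day × 14 days = 112 h
Power = 128.8 kWh ÷ 112 h = 1.15 kW = 1150 W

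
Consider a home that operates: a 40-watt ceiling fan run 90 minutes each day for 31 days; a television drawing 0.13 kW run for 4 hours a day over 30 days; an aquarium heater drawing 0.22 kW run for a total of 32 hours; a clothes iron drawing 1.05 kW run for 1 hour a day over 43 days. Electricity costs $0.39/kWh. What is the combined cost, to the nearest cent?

$27.16

ceiling fan: Runtime = 90 min × 31 = 2790 min = 46.5 h
ceiling fan: 0.04 kW × 46.5 h = 1.86 kWh
television: Runtime = 4 h/day × 30 days = 120 h
television: 0.13 kW × 120 h = 15.6 kWh
aquarium heater: 0.22 kW × 32 h = 7.04 kWh
clothes iron: Runtime = 1 h/day × 43 days = 43 h
clothes iron: 1.05 kW × 43 h = 45.15 kWh
Total energy = 69.65 kWh
Cost = 69.65 × $0.39 = $27.16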